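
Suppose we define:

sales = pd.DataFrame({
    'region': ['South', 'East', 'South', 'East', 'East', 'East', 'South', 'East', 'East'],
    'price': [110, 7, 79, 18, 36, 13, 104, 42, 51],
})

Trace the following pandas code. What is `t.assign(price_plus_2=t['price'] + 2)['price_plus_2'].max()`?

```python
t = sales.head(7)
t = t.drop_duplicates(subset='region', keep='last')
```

take first 7 rows:
  region  price
0  South    110
1   East      7
2  South     79
3   East     18
4   East     36
5   East     13
6  South    104
drop duplicate region (keep=last):
  region  price
5   East     13
6  South    104
add column price_plus_2 = t['price'] + 2:
  region  price  price_plus_2
5   East     13            15
6  South    104           106

106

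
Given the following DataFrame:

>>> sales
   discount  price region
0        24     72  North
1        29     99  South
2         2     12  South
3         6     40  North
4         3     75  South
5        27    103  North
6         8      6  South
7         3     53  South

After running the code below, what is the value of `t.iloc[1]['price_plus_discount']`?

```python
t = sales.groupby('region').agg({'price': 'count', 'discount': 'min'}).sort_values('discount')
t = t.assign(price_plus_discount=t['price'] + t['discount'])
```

9

group by region: count(price), min(discount):
        price  discount
region                 
North       3         6
South       5         2
sort by discount:
        price  discount
region                 
South       5         2
North       3         6
add column price_plus_discount = t['price'] + t['discount']:
        price  discount  price_plus_discount
region                                      
South       5         2                    7
North       3         6                    9
Hence 9.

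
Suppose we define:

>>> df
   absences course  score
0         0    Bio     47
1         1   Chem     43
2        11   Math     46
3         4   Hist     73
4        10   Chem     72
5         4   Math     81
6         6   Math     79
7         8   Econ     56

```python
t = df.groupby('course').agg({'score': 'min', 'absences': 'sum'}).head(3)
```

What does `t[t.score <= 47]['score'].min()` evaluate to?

43

group by course: min(score), sum(absences):
        score  absences
course                 
Bio        47         0
Chem       43        11
Econ       56         8
Hist       73         4
Math       46        21
take first 3 rows:
        score  absences
course                 
Bio        47         0
Chem       43        11
Econ       56         8
filter rows where score <= 47:
        score  absences
course                 
Bio        47         0
Chem       43        11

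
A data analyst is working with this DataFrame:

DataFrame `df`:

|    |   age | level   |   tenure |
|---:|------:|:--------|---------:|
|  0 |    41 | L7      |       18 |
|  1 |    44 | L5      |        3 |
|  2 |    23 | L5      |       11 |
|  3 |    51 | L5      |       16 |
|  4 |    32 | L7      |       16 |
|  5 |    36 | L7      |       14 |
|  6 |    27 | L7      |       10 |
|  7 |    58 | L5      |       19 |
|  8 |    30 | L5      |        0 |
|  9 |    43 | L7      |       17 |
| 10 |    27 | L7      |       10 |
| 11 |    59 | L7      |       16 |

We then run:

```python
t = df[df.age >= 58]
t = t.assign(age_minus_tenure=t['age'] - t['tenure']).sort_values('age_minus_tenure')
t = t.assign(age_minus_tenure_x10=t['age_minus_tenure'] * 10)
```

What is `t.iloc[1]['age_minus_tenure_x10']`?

430

filter rows where age >= 58:
    age level  tenure
7    58    L5      19
11   59    L7      16
add column age_minus_tenure = t['age'] - t['tenure']:
    age level  tenure  age_minus_tenure
7    58    L5      19                39
11   59    L7      16                43
sort by age_minus_tenure:
    age level  tenure  age_minus_tenure
7    58    L5      19                39
11   59    L7      16                43
add column age_minus_tenure_x10 = t['age_minus_tenure'] * 10:
    age level  tenure  age_minus_tenure  age_minus_tenure_x10
7    58    L5      19                39                   390
11   59    L7      16                43                   430
Finally, value at position 1, column 'age_minus_tenure_x10' = 430.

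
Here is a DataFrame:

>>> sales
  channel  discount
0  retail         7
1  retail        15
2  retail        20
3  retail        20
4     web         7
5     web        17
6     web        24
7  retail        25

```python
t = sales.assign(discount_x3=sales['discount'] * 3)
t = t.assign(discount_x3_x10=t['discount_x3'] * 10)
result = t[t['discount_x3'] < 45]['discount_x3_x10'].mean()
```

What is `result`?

210.0

add column discount_x3 = sales['discount'] * 3:
  channel  discount  discount_x3
0  retail         7           21
1  retail        15           45
2  retail        20           60
3  retail        20           60
4     web         7           21
5     web        17           51
6     web        24           72
7  retail        25           75
add column discount_x3_x10 = t['discount_x3'] * 10:
  channel  discount  discount_x3  discount_x3_x10
0  retail         7           21              210
1  retail        15           45              450
2  retail        20           60              600
3  retail        20           60              600
4     web         7           21              210
5     web        17           51              510
6     web        24           72              720
7  retail        25           75              750
filter rows where discount_x3 < 45:
  channel  discount  discount_x3  discount_x3_x10
0  retail         7           21              210
4     web         7           21              210
So mean() = 210.0.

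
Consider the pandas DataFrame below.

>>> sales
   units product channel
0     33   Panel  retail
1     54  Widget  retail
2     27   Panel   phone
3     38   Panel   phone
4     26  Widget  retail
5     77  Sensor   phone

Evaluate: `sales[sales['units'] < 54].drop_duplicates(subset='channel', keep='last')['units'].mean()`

32.0

filter rows where units < 54:
   units product channel
0     33   Panel  retail
2     27   Panel   phone
3     38   Panel   phone
4     26  Widget  retail
drop duplicate channel (keep=last):
   units product channel
3     38   Panel   phone
4     26  Widget  retail
The mean of column 'units' is 32.0.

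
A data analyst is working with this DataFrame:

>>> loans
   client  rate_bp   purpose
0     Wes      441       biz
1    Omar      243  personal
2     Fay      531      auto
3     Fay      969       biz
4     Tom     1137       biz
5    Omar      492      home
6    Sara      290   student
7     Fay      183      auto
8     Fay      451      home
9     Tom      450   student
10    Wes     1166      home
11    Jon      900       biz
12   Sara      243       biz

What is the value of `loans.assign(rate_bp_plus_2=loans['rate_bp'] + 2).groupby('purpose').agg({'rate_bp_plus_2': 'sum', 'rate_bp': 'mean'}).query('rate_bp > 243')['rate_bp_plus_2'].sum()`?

add column rate_bp_plus_2 = loans['rate_bp'] + 2:
   client  rate_bp   purpose  rate_bp_plus_2
0     Wes      441       biz             443
1    Omar      243  personal             245
2     Fay      531      auto             533
3     Fay      969       biz             971
4     Tom     1137       biz            1139
5    Omar      492      home             494
6    Sara      290   student             292
7     Fay      183      auto             185
8     Fay      451      home             453
9     Tom      450   student             452
10    Wes     1166      home            1168
11    Jon      900       biz             902
12   Sara      243       biz             245
group by purpose: sum(rate_bp_plus_2), mean(rate_bp):
          rate_bp_plus_2  rate_bp
purpose                          
auto                 718    357.0
biz                 3700    738.0
home                2115    703.0
personal             245    243.0
student              744    370.0
filter rows where rate_bp > 243:
         rate_bp_plus_2  rate_bp
purpose                         
auto                718    357.0
biz                3700    738.0
home               2115    703.0
student             744    370.0

7277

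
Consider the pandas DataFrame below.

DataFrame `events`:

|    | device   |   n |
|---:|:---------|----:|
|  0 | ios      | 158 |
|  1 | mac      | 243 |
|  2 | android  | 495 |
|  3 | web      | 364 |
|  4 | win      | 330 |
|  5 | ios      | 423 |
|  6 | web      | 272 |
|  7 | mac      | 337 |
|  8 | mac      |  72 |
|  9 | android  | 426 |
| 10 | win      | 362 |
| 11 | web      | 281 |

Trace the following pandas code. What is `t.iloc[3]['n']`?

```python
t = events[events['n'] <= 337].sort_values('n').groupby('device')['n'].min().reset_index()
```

330

filter rows where n <= 337:
   device    n
0     ios  158
1     mac  243
4     win  330
6     web  272
7     mac  337
8     mac   72
11    web  281
sort by n:
   device    n
8     mac   72
0     ios  158
1     mac  243
6     web  272
11    web  281
4     win  330
7     mac  337
group by device, min of n:
device
ios    158
mac     72
web    272
win    330
Name: n, dtype: int64
reset_index():
  device    n
0    ios  158
1    mac   72
2    web  272
3    win  330
Finally, value at position 3, column 'n' = 330.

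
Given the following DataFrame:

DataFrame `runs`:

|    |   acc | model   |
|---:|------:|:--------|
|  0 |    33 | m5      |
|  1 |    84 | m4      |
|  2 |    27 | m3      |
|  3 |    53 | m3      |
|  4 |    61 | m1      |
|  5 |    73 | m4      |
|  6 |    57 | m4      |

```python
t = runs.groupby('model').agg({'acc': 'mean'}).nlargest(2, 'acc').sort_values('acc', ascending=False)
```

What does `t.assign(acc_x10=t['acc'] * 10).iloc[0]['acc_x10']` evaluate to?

713.333333333

group by model, mean of acc:
             acc
model           
m1     61.000000
m3     40.000000
m4     71.333333
m5     33.000000
take 2 rows with largest acc:
             acc
model           
m4     71.333333
m1     61.000000
sort by acc descending:
             acc
model           
m4     71.333333
m1     61.000000
add column acc_x10 = t['acc'] * 10:
             acc     acc_x10
model                       
m4     71.333333  713.333333
m1     61.000000  610.000000
Taking the value at position 0, column 'acc_x10' gives 713.333333333.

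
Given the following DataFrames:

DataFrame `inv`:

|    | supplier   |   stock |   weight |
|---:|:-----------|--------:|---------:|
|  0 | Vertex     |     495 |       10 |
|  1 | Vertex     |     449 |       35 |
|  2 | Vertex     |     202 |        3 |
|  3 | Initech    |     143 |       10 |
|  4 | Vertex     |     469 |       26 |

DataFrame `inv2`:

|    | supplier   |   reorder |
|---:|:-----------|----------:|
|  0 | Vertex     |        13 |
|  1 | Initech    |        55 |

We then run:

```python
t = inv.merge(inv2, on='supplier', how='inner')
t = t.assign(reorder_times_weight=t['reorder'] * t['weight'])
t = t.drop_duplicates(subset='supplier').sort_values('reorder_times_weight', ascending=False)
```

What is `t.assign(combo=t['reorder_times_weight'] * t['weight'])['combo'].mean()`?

merge on 'supplier' (how='inner') → 5 rows:
  supplier  stock  weight  reorder
0   Vertex    495      10       13
1   Vertex    449      35       13
2   Vertex    202       3       13
3  Initech    143      10       55
4   Vertex    469      26       13
add column reorder_times_weight = t['reorder'] * t['weight']:
  supplier  stock  weight  reorder  reorder_times_weight
0   Vertex    495      10       13                   130
1   Vertex    449      35       13                   455
2   Vertex    202       3       13                    39
3  Initech    143      10       55                   550
4   Vertex    469      26       13                   338
drop duplicate supplier (keep=first):
  supplier  stock  weight  reorder  reorder_times_weight
0   Vertex    495      10       13                   130
3  Initech    143      10       55                   550
sort by reorder_times_weight descending:
  supplier  stock  weight  reorder  reorder_times_weight
3  Initech    143      10       55                   550
0   Vertex    495      10       13                   130
add column combo = t['reorder_times_weight'] * t['weight']:
  supplier  stock  weight  reorder  reorder_times_weight  combo
3  Initech    143      10       55                   550   5500
0   Vertex    495      10       13                   130   1300
The mean of column 'combo' is 3400.0.

3400.0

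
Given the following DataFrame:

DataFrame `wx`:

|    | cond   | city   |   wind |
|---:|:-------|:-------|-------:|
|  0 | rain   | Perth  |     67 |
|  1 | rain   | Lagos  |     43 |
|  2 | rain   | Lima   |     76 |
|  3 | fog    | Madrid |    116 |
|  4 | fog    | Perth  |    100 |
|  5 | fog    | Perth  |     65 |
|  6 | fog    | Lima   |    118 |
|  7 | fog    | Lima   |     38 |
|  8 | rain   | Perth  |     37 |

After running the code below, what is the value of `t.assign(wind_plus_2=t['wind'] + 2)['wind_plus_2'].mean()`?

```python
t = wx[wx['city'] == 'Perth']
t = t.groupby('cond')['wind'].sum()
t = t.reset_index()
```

filter rows where city == 'Perth':
   cond   city  wind
0  rain  Perth    67
4   fog  Perth   100
5   fog  Perth    65
8  rain  Perth    37
group by cond, sum of wind:
cond
fog     165
rain    104
Name: wind, dtype: int64
reset_index():
   cond  wind
0   fog   165
1  rain   104
add column wind_plus_2 = t['wind'] + 2:
   cond  wind  wind_plus_2
0   fog   165          167
1  rain   104          106

136.5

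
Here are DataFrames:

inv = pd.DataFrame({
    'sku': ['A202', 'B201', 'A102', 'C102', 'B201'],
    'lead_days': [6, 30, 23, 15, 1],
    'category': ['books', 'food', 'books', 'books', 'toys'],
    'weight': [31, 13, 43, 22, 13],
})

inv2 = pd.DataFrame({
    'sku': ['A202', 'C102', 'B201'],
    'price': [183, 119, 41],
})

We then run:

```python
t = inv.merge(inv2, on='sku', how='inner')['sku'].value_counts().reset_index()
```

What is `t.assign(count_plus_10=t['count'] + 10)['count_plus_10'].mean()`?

11.3333333333

merge on 'sku' (how='inner') → 4 rows:
    sku  lead_days category  weight  price
0  A202          6    books      31    183
1  B201         30     food      13     41
2  C102         15    books      22    119
3  B201          1     toys      13     41
value_counts of sku:
sku
B201    2
A202    1
C102    1
Name: count, dtype: int64
reset_index():
    sku  count
0  B201      2
1  A202      1
2  C102      1
add column count_plus_10 = t['count'] + 10:
    sku  count  count_plus_10
0  B201      2             12
1  A202      1             11
2  C102      1             11
Hence 11.3333333333.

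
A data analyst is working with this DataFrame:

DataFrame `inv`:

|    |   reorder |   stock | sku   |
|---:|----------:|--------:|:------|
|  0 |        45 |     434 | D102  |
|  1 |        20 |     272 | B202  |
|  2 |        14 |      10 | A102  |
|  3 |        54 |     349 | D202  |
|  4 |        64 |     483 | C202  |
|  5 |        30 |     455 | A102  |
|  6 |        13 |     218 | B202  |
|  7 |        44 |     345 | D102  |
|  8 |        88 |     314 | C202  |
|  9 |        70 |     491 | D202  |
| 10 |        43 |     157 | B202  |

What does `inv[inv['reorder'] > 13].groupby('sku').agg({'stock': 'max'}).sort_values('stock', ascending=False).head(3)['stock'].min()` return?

filter rows where reorder > 13:
    reorder  stock   sku
0        45    434  D102
1        20    272  B202
2        14     10  A102
3        54    349  D202
4        64    483  C202
5        30    455  A102
7        44    345  D102
8        88    314  C202
9        70    491  D202
10       43    157  B202
group by sku, max of stock:
      stock
sku        
A102    455
B202    272
C202    483
D102    434
D202    491
sort by stock descending:
      stock
sku        
D202    491
C202    483
A102    455
D102    434
B202    272
take first 3 rows:
      stock
sku        
D202    491
C202    483
A102    455
min of column 'stock' → 455

455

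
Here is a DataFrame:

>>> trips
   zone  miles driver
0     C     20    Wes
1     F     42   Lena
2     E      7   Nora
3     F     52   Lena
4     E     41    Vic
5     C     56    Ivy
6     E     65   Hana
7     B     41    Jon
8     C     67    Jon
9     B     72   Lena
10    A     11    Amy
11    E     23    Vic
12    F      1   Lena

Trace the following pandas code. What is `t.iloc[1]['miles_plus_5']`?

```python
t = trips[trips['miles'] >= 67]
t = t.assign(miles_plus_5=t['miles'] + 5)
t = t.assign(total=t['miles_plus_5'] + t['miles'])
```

77

filter rows where miles >= 67:
  zone  miles driver
8    C     67    Jon
9    B     72   Lena
add column miles_plus_5 = t['miles'] + 5:
  zone  miles driver  miles_plus_5
8    C     67    Jon            72
9    B     72   Lena            77
add column total = t['miles_plus_5'] + t['miles']:
  zone  miles driver  miles_plus_5  total
8    C     67    Jon            72    139
9    B     72   Lena            77    149
Taking the value at position 1, column 'miles_plus_5' gives 77.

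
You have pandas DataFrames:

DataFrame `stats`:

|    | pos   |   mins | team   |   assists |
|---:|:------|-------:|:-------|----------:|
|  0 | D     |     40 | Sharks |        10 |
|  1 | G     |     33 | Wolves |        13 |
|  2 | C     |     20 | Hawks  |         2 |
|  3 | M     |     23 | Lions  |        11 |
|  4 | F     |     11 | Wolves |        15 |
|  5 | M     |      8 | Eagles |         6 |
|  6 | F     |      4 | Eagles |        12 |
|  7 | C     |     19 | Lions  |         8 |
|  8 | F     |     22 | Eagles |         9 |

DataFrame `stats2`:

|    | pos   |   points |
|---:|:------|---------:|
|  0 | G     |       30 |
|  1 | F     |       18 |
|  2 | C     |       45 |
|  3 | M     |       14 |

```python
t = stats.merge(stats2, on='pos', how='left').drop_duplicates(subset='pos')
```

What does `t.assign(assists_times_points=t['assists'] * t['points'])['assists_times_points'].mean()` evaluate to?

226.0

merge on 'pos' (how='left') → 9 rows:
  pos  mins    team  assists  points
0   D    40  Sharks       10     NaN
1   G    33  Wolves       13    30.0
2   C    20   Hawks        2    45.0
3   M    23   Lions       11    14.0
4   F    11  Wolves       15    18.0
5   M     8  Eagles        6    14.0
6   F     4  Eagles       12    18.0
7   C    19   Lions        8    45.0
8   F    22  Eagles        9    18.0
drop duplicate pos (keep=first):
  pos  mins    team  assists  points
0   D    40  Sharks       10     NaN
1   G    33  Wolves       13    30.0
2   C    20   Hawks        2    45.0
3   M    23   Lions       11    14.0
4   F    11  Wolves       15    18.0
add column assists_times_points = t['assists'] * t['points']:
  pos  mins    team  assists  points  assists_times_points
0   D    40  Sharks       10     NaN                   NaN
1   G    33  Wolves       13    30.0                 390.0
2   C    20   Hawks        2    45.0                  90.0
3   M    23   Lions       11    14.0                 154.0
4   F    11  Wolves       15    18.0                 270.0
Hence 226.0.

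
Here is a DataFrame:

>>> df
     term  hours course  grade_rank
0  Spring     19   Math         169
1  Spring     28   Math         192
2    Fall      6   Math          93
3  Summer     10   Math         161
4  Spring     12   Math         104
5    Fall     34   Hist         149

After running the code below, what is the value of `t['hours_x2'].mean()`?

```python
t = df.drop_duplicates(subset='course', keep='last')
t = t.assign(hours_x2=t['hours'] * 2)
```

46.0

drop duplicate course (keep=last):
     term  hours course  grade_rank
4  Spring     12   Math         104
5    Fall     34   Hist         149
add column hours_x2 = t['hours'] * 2:
     term  hours course  grade_rank  hours_x2
4  Spring     12   Math         104        24
5    Fall     34   Hist         149        68
So mean() = 46.0.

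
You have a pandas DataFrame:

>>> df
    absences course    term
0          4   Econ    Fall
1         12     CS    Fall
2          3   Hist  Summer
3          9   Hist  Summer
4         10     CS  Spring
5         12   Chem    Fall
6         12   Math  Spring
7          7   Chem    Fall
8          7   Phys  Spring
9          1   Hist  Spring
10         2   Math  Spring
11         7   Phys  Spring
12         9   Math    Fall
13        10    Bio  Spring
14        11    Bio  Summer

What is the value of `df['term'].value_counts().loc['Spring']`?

7

value_counts of term:
term
Spring    7
Fall      5
Summer    3
Name: count, dtype: int64
Hence 7.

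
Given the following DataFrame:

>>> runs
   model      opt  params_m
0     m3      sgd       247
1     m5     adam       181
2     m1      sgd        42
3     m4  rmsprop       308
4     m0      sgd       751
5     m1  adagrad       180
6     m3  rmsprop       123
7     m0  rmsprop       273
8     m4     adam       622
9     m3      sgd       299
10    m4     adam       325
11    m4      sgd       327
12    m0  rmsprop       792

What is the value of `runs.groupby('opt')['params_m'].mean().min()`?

group by opt, mean of params_m:
opt
adagrad    180.0
adam       376.0
rmsprop    374.0
sgd        333.2
Name: params_m, dtype: float64
The min of the resulting series is 180.0.

180.0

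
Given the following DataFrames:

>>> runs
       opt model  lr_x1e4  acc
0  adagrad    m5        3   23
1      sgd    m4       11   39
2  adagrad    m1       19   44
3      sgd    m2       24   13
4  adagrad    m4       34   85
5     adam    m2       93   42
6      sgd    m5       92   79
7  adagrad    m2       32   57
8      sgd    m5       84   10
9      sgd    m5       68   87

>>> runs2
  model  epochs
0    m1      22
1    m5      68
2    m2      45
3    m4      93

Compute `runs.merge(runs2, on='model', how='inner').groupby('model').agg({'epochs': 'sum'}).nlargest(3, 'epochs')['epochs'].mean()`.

merge on 'model' (how='inner') → 10 rows:
       opt model  lr_x1e4  acc  epochs
0  adagrad    m5        3   23      68
1      sgd    m4       11   39      93
2  adagrad    m1       19   44      22
3      sgd    m2       24   13      45
4  adagrad    m4       34   85      93
5     adam    m2       93   42      45
6      sgd    m5       92   79      68
7  adagrad    m2       32   57      45
8      sgd    m5       84   10      68
9      sgd    m5       68   87      68
group by model, sum of epochs:
       epochs
model        
m1         22
m2        135
m4        186
m5        272
take 3 rows with largest epochs:
       epochs
model        
m5        272
m4        186
m2        135
mean of column 'epochs' → 197.666666667

197.666666667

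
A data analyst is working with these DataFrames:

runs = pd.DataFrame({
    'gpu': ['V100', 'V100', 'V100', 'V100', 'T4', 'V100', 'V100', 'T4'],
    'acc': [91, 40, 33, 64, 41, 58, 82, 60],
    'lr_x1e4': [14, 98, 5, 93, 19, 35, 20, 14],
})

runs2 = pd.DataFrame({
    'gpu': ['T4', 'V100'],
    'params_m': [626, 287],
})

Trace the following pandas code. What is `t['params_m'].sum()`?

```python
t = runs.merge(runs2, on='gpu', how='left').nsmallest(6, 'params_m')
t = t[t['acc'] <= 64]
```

merge on 'gpu' (how='left') → 8 rows:
    gpu  acc  lr_x1e4  params_m
0  V100   91       14       287
1  V100   40       98       287
2  V100   33        5       287
3  V100   64       93       287
4    T4   41       19       626
5  V100   58       35       287
6  V100   82       20       287
7    T4   60       14       626
take 6 rows with smallest params_m:
    gpu  acc  lr_x1e4  params_m
0  V100   91       14       287
1  V100   40       98       287
2  V100   33        5       287
3  V100   64       93       287
5  V100   58       35       287
6  V100   82       20       287
filter rows where acc <= 64:
    gpu  acc  lr_x1e4  params_m
1  V100   40       98       287
2  V100   33        5       287
3  V100   64       93       287
5  V100   58       35       287
The sum of column 'params_m' is 1148.

1148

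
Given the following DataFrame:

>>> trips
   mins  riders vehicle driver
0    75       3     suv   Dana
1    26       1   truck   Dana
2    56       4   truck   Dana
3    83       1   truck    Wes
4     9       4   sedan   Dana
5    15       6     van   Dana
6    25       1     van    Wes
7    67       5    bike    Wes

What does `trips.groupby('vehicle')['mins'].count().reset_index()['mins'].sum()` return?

8

group by vehicle, count of mins:
vehicle
bike     1
sedan    1
suv      1
truck    3
van      2
Name: mins, dtype: int64
reset_index():
  vehicle  mins
0    bike     1
1   sedan     1
2     suv     1
3   truck     3
4     van     2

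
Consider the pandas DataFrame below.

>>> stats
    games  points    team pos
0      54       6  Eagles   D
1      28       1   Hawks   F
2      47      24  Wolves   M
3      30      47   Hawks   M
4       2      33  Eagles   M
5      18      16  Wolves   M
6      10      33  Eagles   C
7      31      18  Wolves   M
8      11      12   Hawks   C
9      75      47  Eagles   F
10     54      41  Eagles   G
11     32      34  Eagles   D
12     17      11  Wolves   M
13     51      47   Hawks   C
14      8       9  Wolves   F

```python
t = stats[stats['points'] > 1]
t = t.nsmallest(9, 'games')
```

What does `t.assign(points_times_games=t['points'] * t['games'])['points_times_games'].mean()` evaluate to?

filter rows where points > 1:
    games  points    team pos
0      54       6  Eagles   D
2      47      24  Wolves   M
3      30      47   Hawks   M
4       2      33  Eagles   M
5      18      16  Wolves   M
6      10      33  Eagles   C
7      31      18  Wolves   M
8      11      12   Hawks   C
9      75      47  Eagles   F
10     54      41  Eagles   G
11     32      34  Eagles   D
12     17      11  Wolves   M
13     51      47   Hawks   C
14      8       9  Wolves   F
take 9 rows with smallest games:
    games  points    team pos
4       2      33  Eagles   M
14      8       9  Wolves   F
6      10      33  Eagles   C
8      11      12   Hawks   C
12     17      11  Wolves   M
5      18      16  Wolves   M
3      30      47   Hawks   M
7      31      18  Wolves   M
11     32      34  Eagles   D
add column points_times_games = t['points'] * t['games']:
    games  points    team pos  points_times_games
4       2      33  Eagles   M                  66
14      8       9  Wolves   F                  72
6      10      33  Eagles   C                 330
8      11      12   Hawks   C                 132
12     17      11  Wolves   M                 187
5      18      16  Wolves   M                 288
3      30      47   Hawks   M                1410
7      31      18  Wolves   M                 558
11     32      34  Eagles   D                1088
Hence 459.0.

459.0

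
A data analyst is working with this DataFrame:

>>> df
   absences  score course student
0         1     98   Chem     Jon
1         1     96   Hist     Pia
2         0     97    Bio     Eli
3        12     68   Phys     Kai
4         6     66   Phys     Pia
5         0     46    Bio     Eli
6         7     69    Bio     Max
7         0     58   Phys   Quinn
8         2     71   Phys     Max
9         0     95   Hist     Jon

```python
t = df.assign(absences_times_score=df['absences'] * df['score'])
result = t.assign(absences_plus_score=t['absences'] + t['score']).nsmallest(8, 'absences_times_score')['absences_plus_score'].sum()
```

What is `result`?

637

add column absences_times_score = df['absences'] * df['score']:
   absences  score course student  absences_times_score
0         1     98   Chem     Jon                    98
1         1     96   Hist     Pia                    96
2         0     97    Bio     Eli                     0
3        12     68   Phys     Kai                   816
4         6     66   Phys     Pia                   396
5         0     46    Bio     Eli                     0
6         7     69    Bio     Max                   483
7         0     58   Phys   Quinn                     0
8         2     71   Phys     Max                   142
9         0     95   Hist     Jon                     0
add column absences_plus_score = t['absences'] + t['score']:
   absences  score course student  absences_times_score  absences_plus_score
0         1     98   Chem     Jon                    98                   99
1         1     96   Hist     Pia                    96                   97
2         0     97    Bio     Eli                     0                   97
3        12     68   Phys     Kai                   816                   80
4         6     66   Phys     Pia                   396                   72
5         0     46    Bio     Eli                     0                   46
6         7     69    Bio     Max                   483                   76
7         0     58   Phys   Quinn                     0                   58
8         2     71   Phys     Max                   142                   73
9         0     95   Hist     Jon                     0                   95
take 8 rows with smallest absences_times_score:
   absences  score course student  absences_times_score  absences_plus_score
2         0     97    Bio     Eli                     0                   97
5         0     46    Bio     Eli                     0                   46
7         0     58   Phys   Quinn                     0                   58
9         0     95   Hist     Jon                     0                   95
1         1     96   Hist     Pia                    96                   97
0         1     98   Chem     Jon                    98                   99
8         2     71   Phys     Max                   142                   73
4         6     66   Phys     Pia                   396                   72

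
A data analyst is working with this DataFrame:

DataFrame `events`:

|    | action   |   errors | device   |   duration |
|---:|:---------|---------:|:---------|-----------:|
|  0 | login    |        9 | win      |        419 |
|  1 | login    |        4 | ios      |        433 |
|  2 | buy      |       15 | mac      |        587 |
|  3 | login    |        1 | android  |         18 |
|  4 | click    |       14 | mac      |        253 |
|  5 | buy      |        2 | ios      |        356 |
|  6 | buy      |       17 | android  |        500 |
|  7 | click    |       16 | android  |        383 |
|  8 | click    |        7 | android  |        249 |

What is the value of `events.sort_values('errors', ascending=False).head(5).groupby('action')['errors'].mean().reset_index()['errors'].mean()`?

13.3333333333

sort by errors descending:
  action  errors   device  duration
6    buy      17  android       500
7  click      16  android       383
2    buy      15      mac       587
4  click      14      mac       253
0  login       9      win       419
8  click       7  android       249
1  login       4      ios       433
5    buy       2      ios       356
3  login       1  android        18
take first 5 rows:
  action  errors   device  duration
6    buy      17  android       500
7  click      16  android       383
2    buy      15      mac       587
4  click      14      mac       253
0  login       9      win       419
group by action, mean of errors:
action
buy      16.0
click    15.0
login     9.0
Name: errors, dtype: float64
reset_index():
  action  errors
0    buy    16.0
1  click    15.0
2  login     9.0
The mean of column 'errors' is 13.3333333333.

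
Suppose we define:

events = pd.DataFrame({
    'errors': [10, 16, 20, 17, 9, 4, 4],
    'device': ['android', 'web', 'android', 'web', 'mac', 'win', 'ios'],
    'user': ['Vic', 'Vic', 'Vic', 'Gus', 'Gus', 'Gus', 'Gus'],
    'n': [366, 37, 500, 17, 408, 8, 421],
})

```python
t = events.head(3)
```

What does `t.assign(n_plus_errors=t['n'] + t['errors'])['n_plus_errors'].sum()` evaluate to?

949

take first 3 rows:
   errors   device user    n
0      10  android  Vic  366
1      16      web  Vic   37
2      20  android  Vic  500
add column n_plus_errors = t['n'] + t['errors']:
   errors   device user    n  n_plus_errors
0      10  android  Vic  366            376
1      16      web  Vic   37             53
2      20  android  Vic  500            520
So sum() = 949.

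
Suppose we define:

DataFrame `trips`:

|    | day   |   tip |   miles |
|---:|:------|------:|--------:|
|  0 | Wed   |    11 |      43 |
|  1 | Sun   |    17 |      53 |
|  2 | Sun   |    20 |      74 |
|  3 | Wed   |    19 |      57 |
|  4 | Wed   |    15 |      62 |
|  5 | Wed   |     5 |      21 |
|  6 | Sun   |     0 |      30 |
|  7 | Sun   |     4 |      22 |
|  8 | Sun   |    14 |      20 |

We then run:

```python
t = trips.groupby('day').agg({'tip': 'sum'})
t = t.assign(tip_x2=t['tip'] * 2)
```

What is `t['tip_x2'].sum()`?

210

group by day, sum of tip:
     tip
day     
Sun   55
Wed   50
add column tip_x2 = t['tip'] * 2:
     tip  tip_x2
day             
Sun   55     110
Wed   50     100
So sum() = 210.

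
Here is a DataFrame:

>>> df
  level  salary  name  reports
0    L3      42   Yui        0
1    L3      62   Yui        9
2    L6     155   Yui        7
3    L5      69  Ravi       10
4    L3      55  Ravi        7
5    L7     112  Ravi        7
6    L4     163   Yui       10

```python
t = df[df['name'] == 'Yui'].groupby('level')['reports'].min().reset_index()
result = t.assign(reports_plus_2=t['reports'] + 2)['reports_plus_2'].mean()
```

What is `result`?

filter rows where name == 'Yui':
  level  salary name  reports
0    L3      42  Yui        0
1    L3      62  Yui        9
2    L6     155  Yui        7
6    L4     163  Yui       10
group by level, min of reports:
level
L3     0
L4    10
L6     7
Name: reports, dtype: int64
reset_index():
  level  reports
0    L3        0
1    L4       10
2    L6        7
add column reports_plus_2 = t['reports'] + 2:
  level  reports  reports_plus_2
0    L3        0               2
1    L4       10              12
2    L6        7               9
Reading off the mean of column 'reports_plus_2', we get 7.66666666667.

7.66666666667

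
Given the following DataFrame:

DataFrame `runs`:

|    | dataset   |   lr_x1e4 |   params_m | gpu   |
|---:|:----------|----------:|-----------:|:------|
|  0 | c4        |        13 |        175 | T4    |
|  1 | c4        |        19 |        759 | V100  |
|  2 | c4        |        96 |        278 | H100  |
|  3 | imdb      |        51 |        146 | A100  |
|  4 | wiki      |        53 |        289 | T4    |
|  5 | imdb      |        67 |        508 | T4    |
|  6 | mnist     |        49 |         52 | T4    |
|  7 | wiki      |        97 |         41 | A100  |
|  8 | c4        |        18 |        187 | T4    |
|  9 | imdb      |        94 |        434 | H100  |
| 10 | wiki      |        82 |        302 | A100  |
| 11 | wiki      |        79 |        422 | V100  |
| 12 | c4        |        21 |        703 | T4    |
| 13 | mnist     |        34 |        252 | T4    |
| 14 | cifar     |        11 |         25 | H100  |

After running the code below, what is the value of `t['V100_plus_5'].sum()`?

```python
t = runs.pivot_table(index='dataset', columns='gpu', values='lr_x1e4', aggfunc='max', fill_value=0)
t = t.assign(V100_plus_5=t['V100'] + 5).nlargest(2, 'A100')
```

89

pivot: rows=dataset, cols=gpu, max(lr_x1e4):
gpu      A100  H100  T4  V100
dataset                      
c4          0    96  21    19
cifar       0    11   0     0
imdb       51    94  67     0
mnist       0     0  49     0
wiki       97     0  53    79
add column V100_plus_5 = t['V100'] + 5:
gpu      A100  H100  T4  V100  V100_plus_5
dataset                                   
c4          0    96  21    19           24
cifar       0    11   0     0            5
imdb       51    94  67     0            5
mnist       0     0  49     0            5
wiki       97     0  53    79           84
take 2 rows with largest A100:
gpu      A100  H100  T4  V100  V100_plus_5
dataset                                   
wiki       97     0  53    79           84
imdb       51    94  67     0            5
The sum of column 'V100_plus_5' is 89.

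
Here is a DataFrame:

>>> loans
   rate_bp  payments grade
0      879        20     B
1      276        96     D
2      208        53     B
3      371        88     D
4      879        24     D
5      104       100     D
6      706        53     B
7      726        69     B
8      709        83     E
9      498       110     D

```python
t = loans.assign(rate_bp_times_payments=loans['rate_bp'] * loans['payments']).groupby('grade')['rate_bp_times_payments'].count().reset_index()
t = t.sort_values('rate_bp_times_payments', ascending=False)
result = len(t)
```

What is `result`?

3

add column rate_bp_times_payments = loans['rate_bp'] * loans['payments']:
   rate_bp  payments grade  rate_bp_times_payments
0      879        20     B                   17580
1      276        96     D                   26496
2      208        53     B                   11024
3      371        88     D                   32648
4      879        24     D                   21096
5      104       100     D                   10400
6      706        53     B                   37418
7      726        69     B                   50094
8      709        83     E                   58847
9      498       110     D                   54780
group by grade, count of rate_bp_times_payments:
grade
B    4
D    5
E    1
Name: rate_bp_times_payments, dtype: int64
reset_index():
  grade  rate_bp_times_payments
0     B                       4
1     D                       5
2     E                       1
sort by rate_bp_times_payments descending:
  grade  rate_bp_times_payments
1     D                       5
0     B                       4
2     E                       1
Hence 3.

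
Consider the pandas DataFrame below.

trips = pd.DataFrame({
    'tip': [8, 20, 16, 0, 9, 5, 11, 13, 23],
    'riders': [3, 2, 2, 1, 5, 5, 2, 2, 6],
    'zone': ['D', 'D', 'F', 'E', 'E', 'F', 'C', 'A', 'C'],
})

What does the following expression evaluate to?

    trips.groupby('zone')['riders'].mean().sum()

15.0

group by zone, mean of riders:
zone
A    2.0
C    4.0
D    2.5
E    3.0
F    3.5
Name: riders, dtype: float64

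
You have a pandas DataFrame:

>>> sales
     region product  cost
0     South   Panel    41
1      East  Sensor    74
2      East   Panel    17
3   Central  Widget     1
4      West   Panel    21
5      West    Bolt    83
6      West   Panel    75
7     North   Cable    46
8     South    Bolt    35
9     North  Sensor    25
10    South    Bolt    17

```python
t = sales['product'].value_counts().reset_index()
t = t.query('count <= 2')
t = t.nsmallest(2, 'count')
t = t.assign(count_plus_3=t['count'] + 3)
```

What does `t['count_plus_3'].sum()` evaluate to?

value_counts of product:
product
Panel     4
Bolt      3
Sensor    2
Widget    1
Cable     1
Name: count, dtype: int64
reset_index():
  product  count
0   Panel      4
1    Bolt      3
2  Sensor      2
3  Widget      1
4   Cable      1
filter rows where count <= 2:
  product  count
2  Sensor      2
3  Widget      1
4   Cable      1
take 2 rows with smallest count:
  product  count
3  Widget      1
4   Cable      1
add column count_plus_3 = t['count'] + 3:
  product  count  count_plus_3
3  Widget      1             4
4   Cable      1             4

8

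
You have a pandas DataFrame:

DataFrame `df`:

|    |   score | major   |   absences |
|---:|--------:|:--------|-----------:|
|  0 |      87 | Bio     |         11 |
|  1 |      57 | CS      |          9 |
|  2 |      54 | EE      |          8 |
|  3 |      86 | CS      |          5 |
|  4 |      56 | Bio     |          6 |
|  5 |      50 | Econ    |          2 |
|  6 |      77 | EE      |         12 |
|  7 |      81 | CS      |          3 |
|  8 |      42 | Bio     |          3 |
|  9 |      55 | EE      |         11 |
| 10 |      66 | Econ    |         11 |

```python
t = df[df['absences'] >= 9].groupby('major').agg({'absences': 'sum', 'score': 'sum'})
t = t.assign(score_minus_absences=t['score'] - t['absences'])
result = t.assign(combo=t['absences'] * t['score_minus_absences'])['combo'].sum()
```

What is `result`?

4380

filter rows where absences >= 9:
    score major  absences
0      87   Bio        11
1      57    CS         9
6      77    EE        12
9      55    EE        11
10     66  Econ        11
group by major: sum(absences), sum(score):
       absences  score
major                 
Bio          11     87
CS            9     57
EE           23    132
Econ         11     66
add column score_minus_absences = t['score'] - t['absences']:
       absences  score  score_minus_absences
major                                       
Bio          11     87                    76
CS            9     57                    48
EE           23    132                   109
Econ         11     66                    55
add column combo = t['absences'] * t['score_minus_absences']:
       absences  score  score_minus_absences  combo
major                                              
Bio          11     87                    76    836
CS            9     57                    48    432
EE           23    132                   109   2507
Econ         11     66                    55    605
Taking the sum of column 'combo' gives 4380.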